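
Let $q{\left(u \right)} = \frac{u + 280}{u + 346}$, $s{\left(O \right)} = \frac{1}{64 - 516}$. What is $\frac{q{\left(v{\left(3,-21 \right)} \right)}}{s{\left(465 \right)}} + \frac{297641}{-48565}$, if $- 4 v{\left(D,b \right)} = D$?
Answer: $- \frac{24930733681}{67068265} \approx -371.72$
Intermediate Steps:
$s{\left(O \right)} = - \frac{1}{452}$ ($s{\left(O \right)} = \frac{1}{-452} = - \frac{1}{452}$)
$v{\left(D,b \right)} = - \frac{D}{4}$
$q{\left(u \right)} = \frac{280 + u}{346 + u}$
$\frac{q{\left(v{\left(3,-21 \right)} \right)}}{s{\left(465 \right)}} + \frac{297641}{-48565} = \frac{\frac{1}{346 - \frac{3}{4}} \left(280 - \frac{3}{4}\right)}{- \frac{1}{452}} + \frac{297641}{-48565} = \frac{280 - \frac{3}{4}}{346 - \frac{3}{4}} \left(-452\right) + 297641 \left(- \frac{1}{48565}\right) = \frac{1}{\frac{1381}{4}} \cdot \frac{1117}{4} \left(-452\right) - \frac{297641}{48565} = \frac{4}{1381} \cdot \frac{1117}{4} \left(-452\right) - \frac{297641}{48565} = \frac{1117}{1381} \left(-452\right) - \frac{297641}{48565} = - \frac{504884}{1381} - \frac{297641}{48565} = - \frac{24930733681}{67068265}$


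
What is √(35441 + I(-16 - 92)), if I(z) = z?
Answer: √35333 ≈ 187.97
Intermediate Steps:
√(35441 + I(-16 - 92)) = √(35441 + (-16 - 92)) = √(35441 - 108) = √35333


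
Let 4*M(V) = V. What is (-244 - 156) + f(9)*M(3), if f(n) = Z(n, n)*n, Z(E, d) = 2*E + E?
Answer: -871/4 ≈ -217.75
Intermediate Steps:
Z(E, d) = 3*E
M(V) = V/4
f(n) = 3*n² (f(n) = (3*n)*n = 3*n²)
(-244 - 156) + f(9)*M(3) = (-244 - 156) + (3*9²)*((¼)*3) = -400 + (3*81)*(¾) = -400 + 243*(¾) = -400 + 729/4 = -871/4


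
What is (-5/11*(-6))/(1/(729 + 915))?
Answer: 49320/11 ≈ 4483.6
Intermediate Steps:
(-5/11*(-6))/(1/(729 + 915)) = (-5*1/11*(-6))/(1/1644) = (-5/11*(-6))/(1/1644) = (30/11)*1644 = 49320/11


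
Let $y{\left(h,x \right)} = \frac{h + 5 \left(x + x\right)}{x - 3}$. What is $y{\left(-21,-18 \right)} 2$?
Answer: $\frac{134}{7} \approx 19.143$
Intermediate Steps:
$y{\left(h,x \right)} = \frac{h + 10 x}{-3 + x}$ ($y{\left(h,x \right)} = \frac{h + 5 \cdot 2 x}{-3 + x} = \frac{h + 10 x}{-3 + x}$)
$y{\left(-21,-18 \right)} 2 = \frac{-21 + 10 \left(-18\right)}{-3 - 18} \cdot 2 = \frac{-21 - 180}{-21} \cdot 2 = \left(- \frac{1}{21}\right) \left(-201\right) 2 = \frac{67}{7} \cdot 2 = \frac{134}{7}$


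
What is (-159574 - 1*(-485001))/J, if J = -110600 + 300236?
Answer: 325427/189636 ≈ 1.7161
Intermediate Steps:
J = 189636
(-159574 - 1*(-485001))/J = (-159574 - 1*(-485001))/189636 = (-159574 + 485001)*(1/189636) = 325427*(1/189636) = 325427/189636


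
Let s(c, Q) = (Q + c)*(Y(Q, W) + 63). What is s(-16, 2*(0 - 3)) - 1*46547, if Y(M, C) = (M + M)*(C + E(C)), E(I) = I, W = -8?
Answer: -52157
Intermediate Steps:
Y(M, C) = 4*C*M (Y(M, C) = (M + M)*(C + C) = (2*M)*(2*C) = 4*C*M)
s(c, Q) = (63 - 32*Q)*(Q + c) (s(c, Q) = (Q + c)*(4*(-8)*Q + 63) = (Q + c)*(-32*Q + 63) = (Q + c)*(63 - 32*Q) = (63 - 32*Q)*(Q + c))
s(-16, 2*(0 - 3)) - 1*46547 = (-32*4*(0 - 3)² + 63*(2*(0 - 3)) + 63*(-16) - 32*2*(0 - 3)*(-16)) - 1*46547 = (-32*(2*(-3))² + 63*(2*(-3)) - 1008 - 32*2*(-3)*(-16)) - 46547 = (-32*(-6)² + 63*(-6) - 1008 - 32*(-6)*(-16)) - 46547 = (-32*36 - 378 - 1008 - 3072) - 46547 = (-1152 - 378 - 1008 - 3072) - 46547 = -5610 - 46547 = -52157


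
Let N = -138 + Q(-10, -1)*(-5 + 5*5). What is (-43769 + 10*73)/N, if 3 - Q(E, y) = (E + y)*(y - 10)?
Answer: 43039/2498 ≈ 17.229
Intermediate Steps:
Q(E, y) = 3 - (-10 + y)*(E + y) (Q(E, y) = 3 - (E + y)*(y - 10) = 3 - (E + y)*(-10 + y) = 3 - (-10 + y)*(E + y))
N = -2498 (N = -138 + (3 - 1*(-1)² + 10*(-10) + 10*(-1) - 1*(-10)*(-1))*(-5 + 5*5) = -138 + (3 - 1*1 - 100 - 10 - 10)*(-5 + 25) = -138 + (3 - 1 - 100 - 10 - 10)*20 = -138 - 118*20 = -138 - 2360 = -2498)
(-43769 + 10*73)/N = (-43769 + 10*73)/(-2498) = (-43769 + 730)*(-1/2498) = -43039*(-1/2498) = 43039/2498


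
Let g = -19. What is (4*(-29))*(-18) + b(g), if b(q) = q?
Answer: 2069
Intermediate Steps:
(4*(-29))*(-18) + b(g) = (4*(-29))*(-18) - 19 = -116*(-18) - 19 = 2088 - 19 = 2069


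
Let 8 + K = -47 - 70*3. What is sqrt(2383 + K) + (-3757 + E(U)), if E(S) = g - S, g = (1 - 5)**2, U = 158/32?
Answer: -59935/16 + sqrt(2118) ≈ -3699.9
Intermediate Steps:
U = 79/16 (U = 158*(1/32) = 79/16 ≈ 4.9375)
K = -265 (K = -8 + (-47 - 70*3) = -8 + (-47 - 210) = -8 - 257 = -265)
g = 16 (g = (-4)**2 = 16)
E(S) = 16 - S
sqrt(2383 + K) + (-3757 + E(U)) = sqrt(2383 - 265) + (-3757 + (16 - 1*79/16)) = sqrt(2118) + (-3757 + (16 - 79/16)) = sqrt(2118) + (-3757 + 177/16) = sqrt(2118) - 59935/16 = -59935/16 + sqrt(2118)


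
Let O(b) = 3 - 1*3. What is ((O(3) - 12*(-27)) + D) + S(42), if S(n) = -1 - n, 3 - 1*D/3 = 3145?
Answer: -9145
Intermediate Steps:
D = -9426 (D = 9 - 3*3145 = 9 - 9435 = -9426)
O(b) = 0 (O(b) = 3 - 3 = 0)
((O(3) - 12*(-27)) + D) + S(42) = ((0 - 12*(-27)) - 9426) + (-1 - 1*42) = ((0 + 324) - 9426) + (-1 - 42) = (324 - 9426) - 43 = -9102 - 43 = -9145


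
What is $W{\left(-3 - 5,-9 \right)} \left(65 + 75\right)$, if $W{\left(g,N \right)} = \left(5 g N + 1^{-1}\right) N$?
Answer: $-454860$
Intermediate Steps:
$W{\left(g,N \right)} = N \left(1 + 5 N g\right)$ ($W{\left(g,N \right)} = \left(5 N g + 1\right) N = \left(1 + 5 N g\right) N = N \left(1 + 5 N g\right)$)
$W{\left(-3 - 5,-9 \right)} \left(65 + 75\right) = - 9 \left(1 + 5 \left(-9\right) \left(-3 - 5\right)\right) \left(65 + 75\right) = - 9 \left(1 + 5 \left(-9\right) \left(-3 - 5\right)\right) 140 = - 9 \left(1 + 5 \left(-9\right) \left(-8\right)\right) 140 = - 9 \left(1 + 360\right) 140 = \left(-9\right) 361 \cdot 140 = \left(-3249\right) 140 = -454860$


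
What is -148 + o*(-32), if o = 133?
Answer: -4404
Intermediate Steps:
-148 + o*(-32) = -148 + 133*(-32) = -148 - 4256 = -4404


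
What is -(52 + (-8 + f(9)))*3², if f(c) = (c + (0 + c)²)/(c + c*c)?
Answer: -405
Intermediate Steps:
f(c) = 1 (f(c) = (c + c²)/(c + c²) = 1)
-(52 + (-8 + f(9)))*3² = -(52 + (-8 + 1))*3² = -(52 - 7)*9 = -45*9 = -1*405 = -405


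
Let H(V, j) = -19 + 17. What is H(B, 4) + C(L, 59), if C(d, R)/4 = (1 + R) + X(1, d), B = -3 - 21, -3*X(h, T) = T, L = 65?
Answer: 454/3 ≈ 151.33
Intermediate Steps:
X(h, T) = -T/3
B = -24
C(d, R) = 4 + 4*R - 4*d/3 (C(d, R) = 4*((1 + R) - d/3) = 4*(1 + R - d/3) = 4 + 4*R - 4*d/3)
H(V, j) = -2
H(B, 4) + C(L, 59) = -2 + (4 + 4*59 - 4/3*65) = -2 + (4 + 236 - 260/3) = -2 + 460/3 = 454/3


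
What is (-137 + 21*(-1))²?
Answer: 24964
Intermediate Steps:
(-137 + 21*(-1))² = (-137 - 21)² = (-158)² = 24964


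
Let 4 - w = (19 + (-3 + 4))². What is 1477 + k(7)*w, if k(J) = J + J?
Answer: -4067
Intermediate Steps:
w = -396 (w = 4 - (19 + (-3 + 4))² = 4 - (19 + 1)² = 4 - 1*20² = 4 - 1*400 = 4 - 400 = -396)
k(J) = 2*J
1477 + k(7)*w = 1477 + (2*7)*(-396) = 1477 + 14*(-396) = 1477 - 5544 = -4067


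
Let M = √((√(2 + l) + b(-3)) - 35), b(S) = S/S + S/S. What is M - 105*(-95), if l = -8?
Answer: 9975 + √(-33 + I*√6) ≈ 9975.2 + 5.7485*I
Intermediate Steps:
b(S) = 2 (b(S) = 1 + 1 = 2)
M = √(-33 + I*√6) (M = √((√(2 - 8) + 2) - 35) = √((√(-6) + 2) - 35) = √((I*√6 + 2) - 35) = √((2 + I*√6) - 35) = √(-33 + I*√6) ≈ 0.21305 + 5.7485*I)
M - 105*(-95) = √(-33 + I*√6) - 105*(-95) = √(-33 + I*√6) + 9975 = 9975 + √(-33 + I*√6)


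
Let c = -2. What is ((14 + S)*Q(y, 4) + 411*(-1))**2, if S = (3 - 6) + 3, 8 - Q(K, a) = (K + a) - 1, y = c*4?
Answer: 52441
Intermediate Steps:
y = -8 (y = -2*4 = -8)
Q(K, a) = 9 - K - a (Q(K, a) = 8 - ((K + a) - 1) = 8 - (-1 + K + a) = 8 + (1 - K - a) = 9 - K - a)
S = 0 (S = -3 + 3 = 0)
((14 + S)*Q(y, 4) + 411*(-1))**2 = ((14 + 0)*(9 - 1*(-8) - 1*4) + 411*(-1))**2 = (14*(9 + 8 - 4) - 411)**2 = (14*13 - 411)**2 = (182 - 411)**2 = (-229)**2 = 52441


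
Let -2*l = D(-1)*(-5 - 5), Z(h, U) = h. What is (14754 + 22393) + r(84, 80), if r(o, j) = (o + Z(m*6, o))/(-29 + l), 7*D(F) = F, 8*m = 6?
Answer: 15451913/416 ≈ 37144.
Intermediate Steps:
m = 3/4 (m = (1/8)*6 = 3/4 ≈ 0.75000)
D(F) = F/7
l = -5/7 (l = -(1/7)*(-1)*(-5 - 5)/2 = -(-1)*(-10)/14 = -1/2*10/7 = -5/7 ≈ -0.71429)
r(o, j) = -63/416 - 7*o/208 (r(o, j) = (o + (3/4)*6)/(-29 - 5/7) = (o + 9/2)/(-208/7) = (9/2 + o)*(-7/208) = -63/416 - 7*o/208)
(14754 + 22393) + r(84, 80) = (14754 + 22393) + (-63/416 - 7/208*84) = 37147 + (-63/416 - 147/52) = 37147 - 1239/416 = 15451913/416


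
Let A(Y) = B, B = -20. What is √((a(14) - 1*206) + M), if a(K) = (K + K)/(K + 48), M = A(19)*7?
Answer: 2*I*√83018/31 ≈ 18.589*I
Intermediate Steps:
A(Y) = -20
M = -140 (M = -20*7 = -140)
a(K) = 2*K/(48 + K) (a(K) = (2*K)/(48 + K) = 2*K/(48 + K))
√((a(14) - 1*206) + M) = √((2*14/(48 + 14) - 1*206) - 140) = √((2*14/62 - 206) - 140) = √((2*14*(1/62) - 206) - 140) = √((14/31 - 206) - 140) = √(-6372/31 - 140) = √(-10712/31) = 2*I*√83018/31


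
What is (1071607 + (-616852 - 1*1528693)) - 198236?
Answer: -1272174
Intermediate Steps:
(1071607 + (-616852 - 1*1528693)) - 198236 = (1071607 + (-616852 - 1528693)) - 198236 = (1071607 - 2145545) - 198236 = -1073938 - 198236 = -1272174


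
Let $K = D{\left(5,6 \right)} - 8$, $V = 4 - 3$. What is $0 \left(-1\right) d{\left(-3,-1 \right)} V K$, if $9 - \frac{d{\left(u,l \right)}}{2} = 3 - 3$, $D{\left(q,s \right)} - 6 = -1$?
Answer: $0$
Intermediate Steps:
$D{\left(q,s \right)} = 5$ ($D{\left(q,s \right)} = 6 - 1 = 5$)
$d{\left(u,l \right)} = 18$ ($d{\left(u,l \right)} = 18 - 2 \left(3 - 3\right) = 18 - 0 = 18 + 0 = 18$)
$V = 1$
$K = -3$ ($K = 5 - 8 = -3$)
$0 \left(-1\right) d{\left(-3,-1 \right)} V K = 0 \left(-1\right) 18 \cdot 1 \left(-3\right) = 0 \cdot 18 \left(-3\right) = 0 \left(-3\right) = 0$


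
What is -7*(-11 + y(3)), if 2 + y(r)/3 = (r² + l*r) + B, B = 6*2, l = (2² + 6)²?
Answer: -6622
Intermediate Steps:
l = 100 (l = (4 + 6)² = 10² = 100)
B = 12
y(r) = 30 + 3*r² + 300*r (y(r) = -6 + 3*((r² + 100*r) + 12) = -6 + 3*(12 + r² + 100*r) = -6 + (36 + 3*r² + 300*r) = 30 + 3*r² + 300*r)
-7*(-11 + y(3)) = -7*(-11 + (30 + 3*3² + 300*3)) = -7*(-11 + (30 + 3*9 + 900)) = -7*(-11 + (30 + 27 + 900)) = -7*(-11 + 957) = -7*946 = -6622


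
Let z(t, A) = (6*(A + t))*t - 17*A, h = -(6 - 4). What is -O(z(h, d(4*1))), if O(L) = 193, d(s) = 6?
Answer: -193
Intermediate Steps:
h = -2 (h = -1*2 = -2)
z(t, A) = -17*A + t*(6*A + 6*t) (z(t, A) = (6*A + 6*t)*t - 17*A = t*(6*A + 6*t) - 17*A = -17*A + t*(6*A + 6*t))
-O(z(h, d(4*1))) = -1*193 = -193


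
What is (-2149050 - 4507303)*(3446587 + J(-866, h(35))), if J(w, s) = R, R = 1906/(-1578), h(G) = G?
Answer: -18100994733375070/789 ≈ -2.2942e+13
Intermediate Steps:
R = -953/789 (R = 1906*(-1/1578) = -953/789 ≈ -1.2079)
J(w, s) = -953/789
(-2149050 - 4507303)*(3446587 + J(-866, h(35))) = (-2149050 - 4507303)*(3446587 - 953/789) = -6656353*2719356190/789 = -18100994733375070/789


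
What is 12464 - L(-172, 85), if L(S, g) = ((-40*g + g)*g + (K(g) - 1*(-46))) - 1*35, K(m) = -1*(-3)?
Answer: 294225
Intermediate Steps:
K(m) = 3
L(S, g) = 14 - 39*g² (L(S, g) = ((-40*g + g)*g + (3 - 1*(-46))) - 1*35 = ((-39*g)*g + (3 + 46)) - 35 = (-39*g² + 49) - 35 = (49 - 39*g²) - 35 = 14 - 39*g²)
12464 - L(-172, 85) = 12464 - (14 - 39*85²) = 12464 - (14 - 39*7225) = 12464 - (14 - 281775) = 12464 - 1*(-281761) = 12464 + 281761 = 294225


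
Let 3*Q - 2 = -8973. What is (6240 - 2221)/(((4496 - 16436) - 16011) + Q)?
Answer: -12057/92824 ≈ -0.12989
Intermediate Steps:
Q = -8971/3 (Q = ⅔ + (⅓)*(-8973) = ⅔ - 2991 = -8971/3 ≈ -2990.3)
(6240 - 2221)/(((4496 - 16436) - 16011) + Q) = (6240 - 2221)/(((4496 - 16436) - 16011) - 8971/3) = 4019/((-11940 - 16011) - 8971/3) = 4019/(-27951 - 8971/3) = 4019/(-92824/3) = 4019*(-3/92824) = -12057/92824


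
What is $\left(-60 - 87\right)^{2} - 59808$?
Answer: $-38199$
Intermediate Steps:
$\left(-60 - 87\right)^{2} - 59808 = \left(-147\right)^{2} - 59808 = 21609 - 59808 = -38199$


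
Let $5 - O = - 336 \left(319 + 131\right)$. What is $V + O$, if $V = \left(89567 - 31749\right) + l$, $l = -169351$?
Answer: $39672$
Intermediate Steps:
$V = -111533$ ($V = \left(89567 - 31749\right) - 169351 = 57818 - 169351 = -111533$)
$O = 151205$ ($O = 5 - - 336 \left(319 + 131\right) = 5 - \left(-336\right) 450 = 5 - -151200 = 5 + 151200 = 151205$)
$V + O = -111533 + 151205 = 39672$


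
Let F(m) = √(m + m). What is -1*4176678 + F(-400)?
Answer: -4176678 + 20*I*√2 ≈ -4.1767e+6 + 28.284*I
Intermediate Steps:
F(m) = √2*√m (F(m) = √(2*m) = √2*√m)
-1*4176678 + F(-400) = -1*4176678 + √2*√(-400) = -4176678 + √2*(20*I) = -4176678 + 20*I*√2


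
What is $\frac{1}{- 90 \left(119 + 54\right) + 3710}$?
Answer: $- \frac{1}{11860} \approx -8.4317 \cdot 10^{-5}$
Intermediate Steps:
$\frac{1}{- 90 \left(119 + 54\right) + 3710} = \frac{1}{\left(-90\right) 173 + 3710} = \frac{1}{-15570 + 3710} = \frac{1}{-11860} = - \frac{1}{11860}$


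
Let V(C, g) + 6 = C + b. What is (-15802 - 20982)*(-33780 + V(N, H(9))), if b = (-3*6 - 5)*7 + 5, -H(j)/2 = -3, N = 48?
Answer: 1246756896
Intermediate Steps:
H(j) = 6 (H(j) = -2*(-3) = 6)
b = -156 (b = (-18 - 5)*7 + 5 = -23*7 + 5 = -161 + 5 = -156)
V(C, g) = -162 + C (V(C, g) = -6 + (C - 156) = -6 + (-156 + C) = -162 + C)
(-15802 - 20982)*(-33780 + V(N, H(9))) = (-15802 - 20982)*(-33780 + (-162 + 48)) = -36784*(-33780 - 114) = -36784*(-33894) = 1246756896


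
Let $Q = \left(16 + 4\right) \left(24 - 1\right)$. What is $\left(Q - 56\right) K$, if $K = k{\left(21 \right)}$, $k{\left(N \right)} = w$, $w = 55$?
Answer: $22220$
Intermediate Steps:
$Q = 460$ ($Q = 20 \cdot 23 = 460$)
$k{\left(N \right)} = 55$
$K = 55$
$\left(Q - 56\right) K = \left(460 - 56\right) 55 = 404 \cdot 55 = 22220$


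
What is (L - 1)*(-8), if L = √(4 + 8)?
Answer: 8 - 16*√3 ≈ -19.713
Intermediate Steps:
L = 2*√3 (L = √12 = 2*√3 ≈ 3.4641)
(L - 1)*(-8) = (2*√3 - 1)*(-8) = (-1 + 2*√3)*(-8) = 8 - 16*√3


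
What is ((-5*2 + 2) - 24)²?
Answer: 1024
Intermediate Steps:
((-5*2 + 2) - 24)² = ((-10 + 2) - 24)² = (-8 - 24)² = (-32)² = 1024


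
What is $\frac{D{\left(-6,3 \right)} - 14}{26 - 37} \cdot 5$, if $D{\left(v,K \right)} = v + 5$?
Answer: $\frac{75}{11} \approx 6.8182$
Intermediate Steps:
$D{\left(v,K \right)} = 5 + v$
$\frac{D{\left(-6,3 \right)} - 14}{26 - 37} \cdot 5 = \frac{\left(5 - 6\right) - 14}{26 - 37} \cdot 5 = \frac{-1 - 14}{-11} \cdot 5 = \left(-15\right) \left(- \frac{1}{11}\right) 5 = \frac{15}{11} \cdot 5 = \frac{75}{11}$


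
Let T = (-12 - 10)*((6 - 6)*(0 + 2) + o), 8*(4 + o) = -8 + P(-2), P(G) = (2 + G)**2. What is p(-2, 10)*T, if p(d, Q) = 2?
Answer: 220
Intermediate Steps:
o = -5 (o = -4 + (-8 + (2 - 2)**2)/8 = -4 + (-8 + 0**2)/8 = -4 + (-8 + 0)/8 = -4 + (1/8)*(-8) = -4 - 1 = -5)
T = 110 (T = (-12 - 10)*((6 - 6)*(0 + 2) - 5) = -22*(0*2 - 5) = -22*(0 - 5) = -22*(-5) = 110)
p(-2, 10)*T = 2*110 = 220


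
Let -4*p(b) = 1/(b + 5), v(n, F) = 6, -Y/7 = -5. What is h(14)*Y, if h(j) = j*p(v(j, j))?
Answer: -245/22 ≈ -11.136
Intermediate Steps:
Y = 35 (Y = -7*(-5) = 35)
p(b) = -1/(4*(5 + b)) (p(b) = -1/(4*(b + 5)) = -1/(4*(5 + b)))
h(j) = -j/44 (h(j) = j*(-1/(20 + 4*6)) = j*(-1/(20 + 24)) = j*(-1/44) = -j/44)
h(14)*Y = -1/44*14*35 = -7/22*35 = -245/22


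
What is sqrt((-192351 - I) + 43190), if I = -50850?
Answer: I*sqrt(98311) ≈ 313.55*I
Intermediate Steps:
sqrt((-192351 - I) + 43190) = sqrt((-192351 - 1*(-50850)) + 43190) = sqrt((-192351 + 50850) + 43190) = sqrt(-141501 + 43190) = sqrt(-98311) = I*sqrt(98311)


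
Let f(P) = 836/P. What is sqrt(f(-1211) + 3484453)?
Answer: sqrt(5110022485617)/1211 ≈ 1866.7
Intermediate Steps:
sqrt(f(-1211) + 3484453) = sqrt(836/(-1211) + 3484453) = sqrt(836*(-1/1211) + 3484453) = sqrt(-836/1211 + 3484453) = sqrt(4219671747/1211) = sqrt(5110022485617)/1211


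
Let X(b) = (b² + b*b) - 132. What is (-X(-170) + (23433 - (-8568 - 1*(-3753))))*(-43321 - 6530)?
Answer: 1466616420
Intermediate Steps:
X(b) = -132 + 2*b² (X(b) = (b² + b²) - 132 = 2*b² - 132 = -132 + 2*b²)
(-X(-170) + (23433 - (-8568 - 1*(-3753))))*(-43321 - 6530) = (-(-132 + 2*(-170)²) + (23433 - (-8568 - 1*(-3753))))*(-43321 - 6530) = (-(-132 + 2*28900) + (23433 - (-8568 + 3753)))*(-49851) = (-(-132 + 57800) + (23433 - 1*(-4815)))*(-49851) = (-1*57668 + (23433 + 4815))*(-49851) = (-57668 + 28248)*(-49851) = -29420*(-49851) = 1466616420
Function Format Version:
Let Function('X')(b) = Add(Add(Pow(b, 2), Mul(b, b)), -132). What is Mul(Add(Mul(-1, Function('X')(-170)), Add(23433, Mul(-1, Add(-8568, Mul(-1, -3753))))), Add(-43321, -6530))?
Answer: 1466616420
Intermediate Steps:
Function('X')(b) = Add(-132, Mul(2, Pow(b, 2))) (Function('X')(b) = Add(Add(Pow(b, 2), Pow(b, 2)), -132) = Add(Mul(2, Pow(b, 2)), -132) = Add(-132, Mul(2, Pow(b, 2))))
Mul(Add(Mul(-1, Function('X')(-170)), Add(23433, Mul(-1, Add(-8568, Mul(-1, -3753))))), Add(-43321, -6530)) = Mul(Add(Mul(-1, Add(-132, Mul(2, Pow(-170, 2)))), Add(23433, Mul(-1, Add(-8568, Mul(-1, -3753))))), Add(-43321, -6530)) = Mul(Add(Mul(-1, Add(-132, Mul(2, 28900))), Add(23433, Mul(-1, Add(-8568, 3753)))), -49851) = Mul(Add(Mul(-1, Add(-132, 57800)), Add(23433, Mul(-1, -4815))), -49851) = Mul(Add(Mul(-1, 57668), Add(23433, 4815)), -49851) = Mul(Add(-57668, 28248), -49851) = Mul(-29420, -49851) = 1466616420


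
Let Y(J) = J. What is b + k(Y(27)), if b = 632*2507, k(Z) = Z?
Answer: 1584451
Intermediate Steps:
b = 1584424
b + k(Y(27)) = 1584424 + 27 = 1584451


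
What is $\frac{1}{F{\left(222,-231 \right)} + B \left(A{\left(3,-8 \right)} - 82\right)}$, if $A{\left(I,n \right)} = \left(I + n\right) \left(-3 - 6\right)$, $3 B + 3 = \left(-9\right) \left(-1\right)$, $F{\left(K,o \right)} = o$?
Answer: $- \frac{1}{305} \approx -0.0032787$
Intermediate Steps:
$B = 2$ ($B = -1 + \frac{\left(-9\right) \left(-1\right)}{3} = -1 + \frac{1}{3} \cdot 9 = -1 + 3 = 2$)
$A{\left(I,n \right)} = - 9 I - 9 n$ ($A{\left(I,n \right)} = \left(I + n\right) \left(-9\right) = - 9 I - 9 n$)
$\frac{1}{F{\left(222,-231 \right)} + B \left(A{\left(3,-8 \right)} - 82\right)} = \frac{1}{-231 + 2 \left(\left(\left(-9\right) 3 - -72\right) - 82\right)} = \frac{1}{-231 + 2 \left(\left(-27 + 72\right) - 82\right)} = \frac{1}{-231 + 2 \left(45 - 82\right)} = \frac{1}{-231 + 2 \left(-37\right)} = \frac{1}{-231 - 74} = \frac{1}{-305} = - \frac{1}{305}$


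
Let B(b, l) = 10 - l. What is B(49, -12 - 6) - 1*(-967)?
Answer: 995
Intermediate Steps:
B(49, -12 - 6) - 1*(-967) = (10 - (-12 - 6)) - 1*(-967) = (10 - 1*(-18)) + 967 = (10 + 18) + 967 = 28 + 967 = 995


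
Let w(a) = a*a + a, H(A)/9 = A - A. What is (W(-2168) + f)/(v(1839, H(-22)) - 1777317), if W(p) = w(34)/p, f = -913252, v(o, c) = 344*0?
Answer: 989965763/1926611628 ≈ 0.51384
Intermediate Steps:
H(A) = 0 (H(A) = 9*(A - A) = 9*0 = 0)
v(o, c) = 0
w(a) = a + a² (w(a) = a² + a = a + a²)
W(p) = 1190/p (W(p) = (34*(1 + 34))/p = (34*35)/p = 1190/p)
(W(-2168) + f)/(v(1839, H(-22)) - 1777317) = (1190/(-2168) - 913252)/(0 - 1777317) = (1190*(-1/2168) - 913252)/(-1777317) = (-595/1084 - 913252)*(-1/1777317) = -989965763/1084*(-1/1777317) = 989965763/1926611628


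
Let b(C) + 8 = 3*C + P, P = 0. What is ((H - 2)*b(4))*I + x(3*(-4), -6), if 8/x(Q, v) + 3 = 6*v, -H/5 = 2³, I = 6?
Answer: -39320/39 ≈ -1008.2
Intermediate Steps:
b(C) = -8 + 3*C (b(C) = -8 + (3*C + 0) = -8 + 3*C)
H = -40 (H = -5*2³ = -5*8 = -40)
x(Q, v) = 8/(-3 + 6*v)
((H - 2)*b(4))*I + x(3*(-4), -6) = ((-40 - 2)*(-8 + 3*4))*6 + 8/(3*(-1 + 2*(-6))) = -42*(-8 + 12)*6 + 8/(3*(-1 - 12)) = -42*4*6 + (8/3)/(-13) = -168*6 + (8/3)*(-1/13) = -1008 - 8/39 = -39320/39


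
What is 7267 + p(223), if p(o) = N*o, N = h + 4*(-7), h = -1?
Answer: 800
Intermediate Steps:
N = -29 (N = -1 + 4*(-7) = -1 - 28 = -29)
p(o) = -29*o
7267 + p(223) = 7267 - 29*223 = 7267 - 6467 = 800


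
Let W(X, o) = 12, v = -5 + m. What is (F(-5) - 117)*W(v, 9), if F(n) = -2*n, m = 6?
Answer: -1284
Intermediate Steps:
v = 1 (v = -5 + 6 = 1)
(F(-5) - 117)*W(v, 9) = (-2*(-5) - 117)*12 = (10 - 117)*12 = -107*12 = -1284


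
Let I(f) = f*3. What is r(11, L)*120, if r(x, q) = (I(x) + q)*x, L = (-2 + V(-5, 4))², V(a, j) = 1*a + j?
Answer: 55440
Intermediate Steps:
V(a, j) = a + j
I(f) = 3*f
L = 9 (L = (-2 + (-5 + 4))² = (-2 - 1)² = (-3)² = 9)
r(x, q) = x*(q + 3*x) (r(x, q) = (3*x + q)*x = (q + 3*x)*x = x*(q + 3*x))
r(11, L)*120 = (11*(9 + 3*11))*120 = (11*(9 + 33))*120 = (11*42)*120 = 462*120 = 55440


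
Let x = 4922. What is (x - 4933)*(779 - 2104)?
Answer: 14575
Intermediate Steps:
(x - 4933)*(779 - 2104) = (4922 - 4933)*(779 - 2104) = -11*(-1325) = 14575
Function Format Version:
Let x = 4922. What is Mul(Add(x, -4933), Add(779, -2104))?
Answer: 14575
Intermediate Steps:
Mul(Add(x, -4933), Add(779, -2104)) = Mul(Add(4922, -4933), Add(779, -2104)) = Mul(-11, -1325) = 14575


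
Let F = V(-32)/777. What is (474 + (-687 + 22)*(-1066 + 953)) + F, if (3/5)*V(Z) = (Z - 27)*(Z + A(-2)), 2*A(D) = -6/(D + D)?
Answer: 705108431/9324 ≈ 75623.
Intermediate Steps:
A(D) = -3/(2*D) (A(D) = (-6/(D + D))/2 = (-6*1/(2*D))/2 = (-3/D)/2 = -3/(2*D))
V(Z) = 5*(-27 + Z)*(3/4 + Z)/3 (V(Z) = 5*((Z - 27)*(Z - 3/2/(-2)))/3 = 5*((-27 + Z)*(Z - 3/2*(-1/2)))/3 = 5*((-27 + Z)*(Z + 3/4))/3 = 5*((-27 + Z)*(3/4 + Z))/3 = 5*(-27 + Z)*(3/4 + Z)/3)
F = 36875/9324 (F = (-135/4 - 175/4*(-32) + (5/3)*(-32)**2)/777 = (-135/4 + 1400 + (5/3)*1024)*(1/777) = (-135/4 + 1400 + 5120/3)*(1/777) = (36875/12)*(1/777) = 36875/9324 ≈ 3.9548)
(474 + (-687 + 22)*(-1066 + 953)) + F = (474 + (-687 + 22)*(-1066 + 953)) + 36875/9324 = (474 - 665*(-113)) + 36875/9324 = (474 + 75145) + 36875/9324 = 75619 + 36875/9324 = 705108431/9324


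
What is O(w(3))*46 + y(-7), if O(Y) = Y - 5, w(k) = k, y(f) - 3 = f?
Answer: -96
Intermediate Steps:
y(f) = 3 + f
O(Y) = -5 + Y
O(w(3))*46 + y(-7) = (-5 + 3)*46 + (3 - 7) = -2*46 - 4 = -92 - 4 = -96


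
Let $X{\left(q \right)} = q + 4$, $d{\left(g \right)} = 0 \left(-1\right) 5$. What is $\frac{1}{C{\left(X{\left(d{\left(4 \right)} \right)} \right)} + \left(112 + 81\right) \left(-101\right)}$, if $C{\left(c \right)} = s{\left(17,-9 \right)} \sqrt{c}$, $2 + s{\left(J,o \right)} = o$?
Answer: $- \frac{1}{19515} \approx -5.1243 \cdot 10^{-5}$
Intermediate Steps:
$s{\left(J,o \right)} = -2 + o$
$d{\left(g \right)} = 0$ ($d{\left(g \right)} = 0 \cdot 5 = 0$)
$X{\left(q \right)} = 4 + q$
$C{\left(c \right)} = - 11 \sqrt{c}$ ($C{\left(c \right)} = \left(-2 - 9\right) \sqrt{c} = - 11 \sqrt{c}$)
$\frac{1}{C{\left(X{\left(d{\left(4 \right)} \right)} \right)} + \left(112 + 81\right) \left(-101\right)} = \frac{1}{- 11 \sqrt{4 + 0} + \left(112 + 81\right) \left(-101\right)} = \frac{1}{- 11 \sqrt{4} + 193 \left(-101\right)} = \frac{1}{\left(-11\right) 2 - 19493} = \frac{1}{-22 - 19493} = \frac{1}{-19515} = - \frac{1}{19515}$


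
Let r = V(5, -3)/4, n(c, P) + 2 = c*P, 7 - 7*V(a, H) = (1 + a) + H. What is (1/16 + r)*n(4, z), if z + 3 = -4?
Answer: -345/56 ≈ -6.1607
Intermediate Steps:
z = -7 (z = -3 - 4 = -7)
V(a, H) = 6/7 - H/7 - a/7 (V(a, H) = 1 - ((1 + a) + H)/7 = 1 - (1 + H + a)/7 = 1 + (-⅐ - H/7 - a/7) = 6/7 - H/7 - a/7)
n(c, P) = -2 + P*c (n(c, P) = -2 + c*P = -2 + P*c)
r = ⅐ (r = (6/7 - ⅐*(-3) - ⅐*5)/4 = (6/7 + 3/7 - 5/7)*(¼) = (4/7)*(¼) = ⅐ ≈ 0.14286)
(1/16 + r)*n(4, z) = (1/16 + ⅐)*(-2 - 7*4) = (1/16 + ⅐)*(-2 - 28) = (23/112)*(-30) = -345/56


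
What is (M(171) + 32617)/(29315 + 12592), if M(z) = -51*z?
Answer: 23896/41907 ≈ 0.57022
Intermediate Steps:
(M(171) + 32617)/(29315 + 12592) = (-51*171 + 32617)/(29315 + 12592) = (-8721 + 32617)/41907 = 23896*(1/41907) = 23896/41907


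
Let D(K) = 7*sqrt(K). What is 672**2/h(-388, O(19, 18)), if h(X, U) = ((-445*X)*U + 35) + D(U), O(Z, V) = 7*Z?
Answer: 52908629760/2690493874223 - 16128*sqrt(133)/2690493874223 ≈ 0.019665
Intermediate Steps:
h(X, U) = 35 + 7*sqrt(U) - 445*U*X (h(X, U) = ((-445*X)*U + 35) + 7*sqrt(U) = (-445*U*X + 35) + 7*sqrt(U) = (35 - 445*U*X) + 7*sqrt(U) = 35 + 7*sqrt(U) - 445*U*X)
672**2/h(-388, O(19, 18)) = 672**2/(35 + 7*sqrt(7*19) - 445*7*19*(-388)) = 451584/(35 + 7*sqrt(133) - 445*133*(-388)) = 451584/(35 + 7*sqrt(133) + 22963780) = 451584/(22963815 + 7*sqrt(133))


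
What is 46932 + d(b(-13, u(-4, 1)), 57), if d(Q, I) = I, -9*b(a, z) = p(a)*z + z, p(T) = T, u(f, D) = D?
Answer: 46989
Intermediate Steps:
b(a, z) = -z/9 - a*z/9 (b(a, z) = -(a*z + z)/9 = -(z + a*z)/9 = -z/9 - a*z/9)
46932 + d(b(-13, u(-4, 1)), 57) = 46932 + 57 = 46989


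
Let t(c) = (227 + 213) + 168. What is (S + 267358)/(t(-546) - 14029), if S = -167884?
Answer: -99474/13421 ≈ -7.4118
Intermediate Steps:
t(c) = 608 (t(c) = 440 + 168 = 608)
(S + 267358)/(t(-546) - 14029) = (-167884 + 267358)/(608 - 14029) = 99474/(-13421) = 99474*(-1/13421) = -99474/13421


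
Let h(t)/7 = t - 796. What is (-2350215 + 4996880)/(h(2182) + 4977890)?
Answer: 2646665/4987592 ≈ 0.53065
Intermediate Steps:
h(t) = -5572 + 7*t (h(t) = 7*(t - 796) = 7*(-796 + t) = -5572 + 7*t)
(-2350215 + 4996880)/(h(2182) + 4977890) = (-2350215 + 4996880)/((-5572 + 7*2182) + 4977890) = 2646665/((-5572 + 15274) + 4977890) = 2646665/(9702 + 4977890) = 2646665/4987592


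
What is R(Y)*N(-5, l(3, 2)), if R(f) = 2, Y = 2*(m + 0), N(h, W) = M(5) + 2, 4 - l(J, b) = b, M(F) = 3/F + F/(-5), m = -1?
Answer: 16/5 ≈ 3.2000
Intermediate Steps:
M(F) = 3/F - F/5 (M(F) = 3/F + F*(-⅕) = 3/F - F/5)
l(J, b) = 4 - b
N(h, W) = 8/5 (N(h, W) = (3/5 - ⅕*5) + 2 = (3*(⅕) - 1) + 2 = (⅗ - 1) + 2 = -⅖ + 2 = 8/5)
Y = -2 (Y = 2*(-1 + 0) = 2*(-1) = -2)
R(Y)*N(-5, l(3, 2)) = 2*(8/5) = 16/5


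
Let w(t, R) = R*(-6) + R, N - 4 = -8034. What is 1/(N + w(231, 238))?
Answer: -1/9220 ≈ -0.00010846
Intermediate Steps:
N = -8030 (N = 4 - 8034 = -8030)
w(t, R) = -5*R (w(t, R) = -6*R + R = -5*R)
1/(N + w(231, 238)) = 1/(-8030 - 5*238) = 1/(-8030 - 1190) = 1/(-9220) = -1/9220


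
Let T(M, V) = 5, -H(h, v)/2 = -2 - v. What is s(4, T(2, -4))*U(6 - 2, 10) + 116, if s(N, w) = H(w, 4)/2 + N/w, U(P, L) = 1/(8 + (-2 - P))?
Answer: 597/5 ≈ 119.40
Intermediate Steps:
H(h, v) = 4 + 2*v (H(h, v) = -2*(-2 - v) = 4 + 2*v)
U(P, L) = 1/(6 - P)
s(N, w) = 6 + N/w (s(N, w) = (4 + 2*4)/2 + N/w = (4 + 8)*(½) + N/w = 12*(½) + N/w = 6 + N/w)
s(4, T(2, -4))*U(6 - 2, 10) + 116 = (6 + 4/5)*(-1/(-6 + (6 - 2))) + 116 = (6 + 4*(⅕))*(-1/(-6 + 4)) + 116 = (6 + ⅘)*(-1/(-2)) + 116 = 34*(-1*(-½))/5 + 116 = (34/5)*(½) + 116 = 17/5 + 116 = 597/5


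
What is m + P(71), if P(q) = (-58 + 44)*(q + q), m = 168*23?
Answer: 1876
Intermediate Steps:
m = 3864
P(q) = -28*q
m + P(71) = 3864 - 28*71 = 3864 - 1988 = 1876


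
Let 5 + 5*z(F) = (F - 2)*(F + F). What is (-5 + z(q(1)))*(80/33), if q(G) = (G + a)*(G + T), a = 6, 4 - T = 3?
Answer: 1632/11 ≈ 148.36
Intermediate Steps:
T = 1 (T = 4 - 1*3 = 4 - 3 = 1)
q(G) = (1 + G)*(6 + G) (q(G) = (G + 6)*(G + 1) = (6 + G)*(1 + G) = (1 + G)*(6 + G))
z(F) = -1 + 2*F*(-2 + F)/5 (z(F) = -1 + ((F - 2)*(F + F))/5 = -1 + ((-2 + F)*(2*F))/5 = -1 + (2*F*(-2 + F))/5 = -1 + 2*F*(-2 + F)/5)
(-5 + z(q(1)))*(80/33) = (-5 + (-1 - 4*(6 + 1**2 + 7*1)/5 + 2*(6 + 1**2 + 7*1)**2/5))*(80/33) = (-5 + (-1 - 4*(6 + 1 + 7)/5 + 2*(6 + 1 + 7)**2/5))*(80*(1/33)) = (-5 + (-1 - 4/5*14 + (2/5)*14**2))*(80/33) = (-5 + (-1 - 56/5 + (2/5)*196))*(80/33) = (-5 + (-1 - 56/5 + 392/5))*(80/33) = (-5 + 331/5)*(80/33) = (306/5)*(80/33) = 1632/11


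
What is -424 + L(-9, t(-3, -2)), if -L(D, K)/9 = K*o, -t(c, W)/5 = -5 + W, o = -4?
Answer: 836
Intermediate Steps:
t(c, W) = 25 - 5*W (t(c, W) = -5*(-5 + W) = 25 - 5*W)
L(D, K) = 36*K (L(D, K) = -9*K*(-4) = -(-36)*K = 36*K)
-424 + L(-9, t(-3, -2)) = -424 + 36*(25 - 5*(-2)) = -424 + 36*(25 + 10) = -424 + 36*35 = -424 + 1260 = 836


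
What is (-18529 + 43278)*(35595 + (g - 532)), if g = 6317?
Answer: 1024113620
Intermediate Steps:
(-18529 + 43278)*(35595 + (g - 532)) = (-18529 + 43278)*(35595 + (6317 - 532)) = 24749*(35595 + 5785) = 24749*41380 = 1024113620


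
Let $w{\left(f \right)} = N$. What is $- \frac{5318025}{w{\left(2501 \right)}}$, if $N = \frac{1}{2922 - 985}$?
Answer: $-10301014425$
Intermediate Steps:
$N = \frac{1}{1937} \approx 0.00051626$
$w{\left(f \right)} = \frac{1}{1937}$
$- \frac{5318025}{w{\left(2501 \right)}} = - 5318025 \frac{1}{\frac{1}{1937}} = \left(-5318025\right) 1937 = -10301014425$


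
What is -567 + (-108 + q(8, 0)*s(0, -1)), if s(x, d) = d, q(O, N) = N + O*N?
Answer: -675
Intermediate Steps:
q(O, N) = N + N*O
-567 + (-108 + q(8, 0)*s(0, -1)) = -567 + (-108 + (0*(1 + 8))*(-1)) = -567 + (-108 + (0*9)*(-1)) = -567 + (-108 + 0*(-1)) = -567 + (-108 + 0) = -567 - 108 = -675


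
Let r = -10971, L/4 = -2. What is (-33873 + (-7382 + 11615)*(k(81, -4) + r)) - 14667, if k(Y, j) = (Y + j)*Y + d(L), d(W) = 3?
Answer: -20074863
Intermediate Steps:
L = -8 (L = 4*(-2) = -8)
k(Y, j) = 3 + Y*(Y + j) (k(Y, j) = (Y + j)*Y + 3 = Y*(Y + j) + 3 = 3 + Y*(Y + j))
(-33873 + (-7382 + 11615)*(k(81, -4) + r)) - 14667 = (-33873 + (-7382 + 11615)*((3 + 81² + 81*(-4)) - 10971)) - 14667 = (-33873 + 4233*((3 + 6561 - 324) - 10971)) - 14667 = (-33873 + 4233*(6240 - 10971)) - 14667 = (-33873 + 4233*(-4731)) - 14667 = (-33873 - 20026323) - 14667 = -20060196 - 14667 = -20074863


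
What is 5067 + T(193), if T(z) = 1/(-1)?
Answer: 5066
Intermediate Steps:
T(z) = -1
5067 + T(193) = 5067 - 1 = 5066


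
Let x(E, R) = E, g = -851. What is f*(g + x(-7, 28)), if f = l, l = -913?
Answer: 783354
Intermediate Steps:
f = -913
f*(g + x(-7, 28)) = -913*(-851 - 7) = -913*(-858) = 783354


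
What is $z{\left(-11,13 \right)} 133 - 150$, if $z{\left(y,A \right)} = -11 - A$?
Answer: $-3342$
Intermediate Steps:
$z{\left(-11,13 \right)} 133 - 150 = \left(-11 - 13\right) 133 - 150 = \left(-24\right) 133 - 150 = -3192 - 150 = -3342$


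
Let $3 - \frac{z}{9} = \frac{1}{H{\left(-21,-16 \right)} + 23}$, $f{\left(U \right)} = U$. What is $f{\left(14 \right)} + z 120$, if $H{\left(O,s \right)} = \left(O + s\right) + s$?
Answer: $3290$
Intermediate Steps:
$H{\left(O,s \right)} = O + 2 s$
$z = \frac{273}{10}$ ($z = 27 - \frac{9}{\left(-21 + 2 \left(-16\right)\right) + 23} = 27 - \frac{9}{\left(-21 - 32\right) + 23} = 27 - \frac{9}{-53 + 23} = 27 - \frac{9}{-30} = 27 - - \frac{3}{10} = 27 + \frac{3}{10} = \frac{273}{10} \approx 27.3$)
$f{\left(14 \right)} + z 120 = 14 + \frac{273}{10} \cdot 120 = 14 + 3276 = 3290$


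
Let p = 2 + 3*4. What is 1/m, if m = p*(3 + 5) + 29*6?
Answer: 1/286 ≈ 0.0034965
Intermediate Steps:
p = 14 (p = 2 + 12 = 14)
m = 286 (m = 14*(3 + 5) + 29*6 = 14*8 + 174 = 112 + 174 = 286)
1/m = 1/286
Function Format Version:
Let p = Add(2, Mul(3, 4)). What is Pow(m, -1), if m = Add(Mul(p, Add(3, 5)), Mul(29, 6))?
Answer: Rational(1, 286) ≈ 0.0034965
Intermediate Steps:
p = 14 (p = Add(2, 12) = 14)
m = 286 (m = Add(Mul(14, Add(3, 5)), Mul(29, 6)) = Add(Mul(14, 8), 174) = Add(112, 174) = 286)
Pow(m, -1) = Pow(286, -1) = Rational(1, 286)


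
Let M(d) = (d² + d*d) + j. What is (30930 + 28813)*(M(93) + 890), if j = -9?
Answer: 1086067997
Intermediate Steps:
M(d) = -9 + 2*d² (M(d) = (d² + d*d) - 9 = (d² + d²) - 9 = 2*d² - 9 = -9 + 2*d²)
(30930 + 28813)*(M(93) + 890) = (30930 + 28813)*((-9 + 2*93²) + 890) = 59743*((-9 + 2*8649) + 890) = 59743*((-9 + 17298) + 890) = 59743*(17289 + 890) = 59743*18179 = 1086067997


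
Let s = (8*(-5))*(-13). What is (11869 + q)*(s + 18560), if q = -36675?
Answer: -473298480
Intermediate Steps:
s = 520 (s = -40*(-13) = 520)
(11869 + q)*(s + 18560) = (11869 - 36675)*(520 + 18560) = -24806*19080 = -473298480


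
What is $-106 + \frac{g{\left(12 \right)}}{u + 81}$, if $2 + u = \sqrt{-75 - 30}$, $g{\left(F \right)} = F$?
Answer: $\frac{2 \left(- 53 \sqrt{105} + 4181 i\right)}{\sqrt{105} - 79 i} \approx -105.85 - 0.019377 i$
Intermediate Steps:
$u = -2 + i \sqrt{105}$ ($u = -2 + \sqrt{-75 - 30} = -2 + \sqrt{-105} = -2 + i \sqrt{105} \approx -2.0 + 10.247 i$)
$-106 + \frac{g{\left(12 \right)}}{u + 81} = -106 + \frac{12}{\left(-2 + i \sqrt{105}\right) + 81} = -106 + \frac{12}{79 + i \sqrt{105}}$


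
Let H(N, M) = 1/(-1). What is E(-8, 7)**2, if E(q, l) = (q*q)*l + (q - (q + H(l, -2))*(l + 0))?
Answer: 253009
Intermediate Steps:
H(N, M) = -1
E(q, l) = q + l*q**2 - l*(-1 + q) (E(q, l) = (q*q)*l + (q - (q - 1)*(l + 0)) = q**2*l + (q - (-1 + q)*l) = l*q**2 + (q - l*(-1 + q)) = q + l*q**2 - l*(-1 + q))
E(-8, 7)**2 = (7 - 8 + 7*(-8)**2 - 1*7*(-8))**2 = (7 - 8 + 7*64 + 56)**2 = (7 - 8 + 448 + 56)**2 = 503**2 = 253009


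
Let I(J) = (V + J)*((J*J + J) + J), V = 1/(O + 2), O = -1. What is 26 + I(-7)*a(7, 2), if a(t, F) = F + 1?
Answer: -604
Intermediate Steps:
V = 1 (V = 1/(-1 + 2) = 1/1 = 1)
I(J) = (1 + J)*(J² + 2*J) (I(J) = (1 + J)*((J*J + J) + J) = (1 + J)*((J² + J) + J) = (1 + J)*((J + J²) + J) = (1 + J)*(J² + 2*J))
a(t, F) = 1 + F
26 + I(-7)*a(7, 2) = 26 + (-7*(2 + (-7)² + 3*(-7)))*(1 + 2) = 26 - 7*(2 + 49 - 21)*3 = 26 - 7*30*3 = 26 - 210*3 = 26 - 630 = -604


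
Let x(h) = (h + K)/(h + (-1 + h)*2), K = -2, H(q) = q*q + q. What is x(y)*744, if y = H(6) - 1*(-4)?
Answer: 4092/17 ≈ 240.71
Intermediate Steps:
H(q) = q + q² (H(q) = q² + q = q + q²)
y = 46 (y = 6*(1 + 6) - 1*(-4) = 6*7 + 4 = 42 + 4 = 46)
x(h) = (-2 + h)/(-2 + 3*h) (x(h) = (h - 2)/(h + (-1 + h)*2) = (-2 + h)/(h + (-2 + 2*h)) = (-2 + h)/(-2 + 3*h))
x(y)*744 = ((-2 + 46)/(-2 + 3*46))*744 = (44/(-2 + 138))*744 = (44/136)*744 = ((1/136)*44)*744 = (11/34)*744 = 4092/17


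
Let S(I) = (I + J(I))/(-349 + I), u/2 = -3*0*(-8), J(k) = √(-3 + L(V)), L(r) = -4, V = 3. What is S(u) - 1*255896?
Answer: -255896 - I*√7/349 ≈ -2.559e+5 - 0.007581*I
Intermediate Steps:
J(k) = I*√7 (J(k) = √(-3 - 4) = √(-7) = I*√7)
u = 0 (u = 2*(-3*0*(-8)) = 2*(0*(-8)) = 2*0 = 0)
S(I) = (I + I*√7)/(-349 + I)
S(u) - 1*255896 = (0 + I*√7)/(-349 + 0) - 1*255896 = (I*√7)/(-349) - 255896 = -I*√7/349 - 255896 = -255896 - I*√7/349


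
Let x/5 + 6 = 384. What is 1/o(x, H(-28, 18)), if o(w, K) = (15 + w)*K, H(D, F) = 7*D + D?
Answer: -1/426720 ≈ -2.3435e-6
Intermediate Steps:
H(D, F) = 8*D
x = 1890 (x = -30 + 5*384 = -30 + 1920 = 1890)
o(w, K) = K*(15 + w)
1/o(x, H(-28, 18)) = 1/((8*(-28))*(15 + 1890)) = 1/(-224*1905) = 1/(-426720) = -1/426720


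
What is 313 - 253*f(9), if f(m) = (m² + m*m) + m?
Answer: -42950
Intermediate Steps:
f(m) = m + 2*m² (f(m) = (m² + m²) + m = 2*m² + m = m + 2*m²)
313 - 253*f(9) = 313 - 2277*(1 + 2*9) = 313 - 2277*(1 + 18) = 313 - 2277*19 = 313 - 253*171 = 313 - 43263 = -42950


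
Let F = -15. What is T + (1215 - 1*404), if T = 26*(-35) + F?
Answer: -114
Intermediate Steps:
T = -925 (T = 26*(-35) - 15 = -910 - 15 = -925)
T + (1215 - 1*404) = -925 + (1215 - 1*404) = -925 + (1215 - 404) = -925 + 811 = -114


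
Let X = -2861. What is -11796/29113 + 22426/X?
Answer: -686636494/83292293 ≈ -8.2437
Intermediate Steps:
-11796/29113 + 22426/X = -11796/29113 + 22426/(-2861) = -11796*1/29113 + 22426*(-1/2861) = -11796/29113 - 22426/2861 = -686636494/83292293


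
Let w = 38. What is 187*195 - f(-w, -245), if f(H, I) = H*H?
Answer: 35021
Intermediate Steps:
f(H, I) = H**2
187*195 - f(-w, -245) = 187*195 - (-1*38)**2 = 36465 - 1*(-38)**2 = 36465 - 1*1444 = 36465 - 1444 = 35021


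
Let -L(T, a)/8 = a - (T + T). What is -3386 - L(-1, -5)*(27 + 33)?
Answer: -4826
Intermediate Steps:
L(T, a) = -8*a + 16*T (L(T, a) = -8*(a - (T + T)) = -8*(a - 2*T) = -8*a + 16*T)
-3386 - L(-1, -5)*(27 + 33) = -3386 - (-8*(-5) + 16*(-1))*(27 + 33) = -3386 - (40 - 16)*60 = -3386 - 24*60 = -3386 - 1*1440 = -3386 - 1440 = -4826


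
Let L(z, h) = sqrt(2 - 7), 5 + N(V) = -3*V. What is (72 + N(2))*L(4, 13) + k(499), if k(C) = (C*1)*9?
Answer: 4491 + 61*I*sqrt(5) ≈ 4491.0 + 136.4*I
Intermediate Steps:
N(V) = -5 - 3*V
L(z, h) = I*sqrt(5) (L(z, h) = sqrt(-5) = I*sqrt(5))
k(C) = 9*C (k(C) = C*9 = 9*C)
(72 + N(2))*L(4, 13) + k(499) = (72 + (-5 - 3*2))*(I*sqrt(5)) + 9*499 = (72 + (-5 - 6))*(I*sqrt(5)) + 4491 = (72 - 11)*(I*sqrt(5)) + 4491 = 61*(I*sqrt(5)) + 4491 = 61*I*sqrt(5) + 4491 = 4491 + 61*I*sqrt(5)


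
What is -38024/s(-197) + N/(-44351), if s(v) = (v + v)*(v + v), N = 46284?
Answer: -2217836362/1721217959 ≈ -1.2885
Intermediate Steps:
s(v) = 4*v² (s(v) = (2*v)*(2*v) = 4*v²)
-38024/s(-197) + N/(-44351) = -38024/(4*(-197)²) + 46284/(-44351) = -38024/(4*38809) + 46284*(-1/44351) = -38024/155236 - 46284/44351 = -38024*1/155236 - 46284/44351 = -9506/38809 - 46284/44351 = -2217836362/1721217959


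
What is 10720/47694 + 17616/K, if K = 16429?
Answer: 508148192/391782363 ≈ 1.2970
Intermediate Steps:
10720/47694 + 17616/K = 10720/47694 + 17616/16429 = 10720*(1/47694) + 17616*(1/16429) = 5360/23847 + 17616/16429 = 508148192/391782363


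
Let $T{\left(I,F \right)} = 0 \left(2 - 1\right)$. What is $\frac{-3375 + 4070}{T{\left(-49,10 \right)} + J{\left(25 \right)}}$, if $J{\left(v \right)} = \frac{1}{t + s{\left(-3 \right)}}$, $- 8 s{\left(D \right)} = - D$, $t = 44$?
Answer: $\frac{242555}{8} \approx 30319.0$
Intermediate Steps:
$s{\left(D \right)} = \frac{D}{8}$ ($s{\left(D \right)} = - \frac{\left(-1\right) D}{8} = \frac{D}{8}$)
$T{\left(I,F \right)} = 0$ ($T{\left(I,F \right)} = 0 \cdot 1 = 0$)
$J{\left(v \right)} = \frac{8}{349}$ ($J{\left(v \right)} = \frac{1}{44 + \frac{1}{8} \left(-3\right)} = \frac{1}{44 - \frac{3}{8}} = \frac{1}{\frac{349}{8}} = \frac{8}{349}$)
$\frac{-3375 + 4070}{T{\left(-49,10 \right)} + J{\left(25 \right)}} = \frac{-3375 + 4070}{0 + \frac{8}{349}} = \frac{695}{\frac{8}{349}} = 695 \cdot \frac{349}{8} = \frac{242555}{8}$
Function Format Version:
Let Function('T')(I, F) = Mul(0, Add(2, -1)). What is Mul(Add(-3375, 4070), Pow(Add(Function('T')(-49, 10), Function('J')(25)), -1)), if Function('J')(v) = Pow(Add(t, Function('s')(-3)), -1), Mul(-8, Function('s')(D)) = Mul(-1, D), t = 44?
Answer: Rational(242555, 8) ≈ 30319.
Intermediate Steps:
Function('s')(D) = Mul(Rational(1, 8), D) (Function('s')(D) = Mul(Rational(-1, 8), Mul(-1, D)) = Mul(Rational(1, 8), D))
Function('T')(I, F) = 0 (Function('T')(I, F) = Mul(0, 1) = 0)
Function('J')(v) = Rational(8, 349) (Function('J')(v) = Pow(Add(44, Mul(Rational(1, 8), -3)), -1) = Pow(Add(44, Rational(-3, 8)), -1) = Pow(Rational(349, 8), -1) = Rational(8, 349))
Mul(Add(-3375, 4070), Pow(Add(Function('T')(-49, 10), Function('J')(25)), -1)) = Mul(Add(-3375, 4070), Pow(Add(0, Rational(8, 349)), -1)) = Mul(695, Pow(Rational(8, 349), -1)) = Mul(695, Rational(349, 8)) = Rational(242555, 8)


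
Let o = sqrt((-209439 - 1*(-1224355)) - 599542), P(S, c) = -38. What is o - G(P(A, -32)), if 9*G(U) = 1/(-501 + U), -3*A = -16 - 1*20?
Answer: 1/4851 + sqrt(415374) ≈ 644.50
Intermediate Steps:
A = 12 (A = -(-16 - 1*20)/3 = -(-16 - 20)/3 = -1/3*(-36) = 12)
G(U) = 1/(9*(-501 + U))
o = sqrt(415374) (o = sqrt((-209439 + 1224355) - 599542) = sqrt(1014916 - 599542) = sqrt(415374) ≈ 644.50)
o - G(P(A, -32)) = sqrt(415374) - 1/(9*(-501 - 38)) = sqrt(415374) - 1/(9*(-539)) = sqrt(415374) - (-1)/(9*539) = sqrt(415374) - 1*(-1/4851) = sqrt(415374) + 1/4851 = 1/4851 + sqrt(415374)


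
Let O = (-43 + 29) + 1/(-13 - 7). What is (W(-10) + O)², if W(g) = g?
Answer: 231361/400 ≈ 578.40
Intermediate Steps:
O = -281/20 (O = -14 + 1/(-20) = -14 - 1/20 = -281/20 ≈ -14.050)
(W(-10) + O)² = (-10 - 281/20)² = (-481/20)² = 231361/400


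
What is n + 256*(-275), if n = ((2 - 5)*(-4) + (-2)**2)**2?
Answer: -70144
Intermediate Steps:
n = 256 (n = (-3*(-4) + 4)**2 = (12 + 4)**2 = 16**2 = 256)
n + 256*(-275) = 256 + 256*(-275) = 256 - 70400 = -70144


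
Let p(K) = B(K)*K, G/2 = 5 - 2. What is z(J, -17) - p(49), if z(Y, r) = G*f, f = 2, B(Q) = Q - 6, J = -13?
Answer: -2095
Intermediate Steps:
B(Q) = -6 + Q
G = 6 (G = 2*(5 - 2) = 2*3 = 6)
p(K) = K*(-6 + K) (p(K) = (-6 + K)*K = K*(-6 + K))
z(Y, r) = 12 (z(Y, r) = 6*2 = 12)
z(J, -17) - p(49) = 12 - 49*(-6 + 49) = 12 - 49*43 = 12 - 1*2107 = 12 - 2107 = -2095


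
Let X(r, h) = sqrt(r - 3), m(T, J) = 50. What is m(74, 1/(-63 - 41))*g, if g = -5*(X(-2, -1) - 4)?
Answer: 1000 - 250*I*sqrt(5) ≈ 1000.0 - 559.02*I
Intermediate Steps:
X(r, h) = sqrt(-3 + r)
g = 20 - 5*I*sqrt(5) (g = -5*(sqrt(-3 - 2) - 4) = -5*(sqrt(-5) - 4) = -5*(I*sqrt(5) - 4) = -5*(-4 + I*sqrt(5)) = 20 - 5*I*sqrt(5) ≈ 20.0 - 11.18*I)
m(74, 1/(-63 - 41))*g = 50*(20 - 5*I*sqrt(5)) = 1000 - 250*I*sqrt(5)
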